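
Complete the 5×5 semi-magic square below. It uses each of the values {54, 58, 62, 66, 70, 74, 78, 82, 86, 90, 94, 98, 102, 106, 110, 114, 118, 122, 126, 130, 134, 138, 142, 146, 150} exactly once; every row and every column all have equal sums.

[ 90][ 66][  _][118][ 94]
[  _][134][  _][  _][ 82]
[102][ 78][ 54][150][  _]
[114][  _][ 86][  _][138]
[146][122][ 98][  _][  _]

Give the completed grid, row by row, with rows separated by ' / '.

The 25 entries sum to 2550, so each line sums to 2550/5 = 510.
Row 1 needs 510; the known cells sum to 368, so (1,3) = 142.
From row 3, 510 − (102 + 78 + 54 + 150) gives (3,5) = 126.
Column 1 needs 510; the known cells sum to 452, so (2,1) = 58.
From column 2, 510 − (66 + 134 + 78 + 122) gives (4,2) = 110.
Column 3 needs 510; the known cells sum to 380, so (2,3) = 130.
Column 5 must total 510; the given cells sum to 440, so (5,5) = 70.
Row 2 needs 510; the known cells sum to 404, so (2,4) = 106.
Using row 4: 114 + 110 + 86 + 138 + ? → (4,4) = 510 − 448 = 62.
Row 5 must total 510; the given cells sum to 436, so (5,4) = 74.

90 66 142 118 94 / 58 134 130 106 82 / 102 78 54 150 126 / 114 110 86 62 138 / 146 122 98 74 70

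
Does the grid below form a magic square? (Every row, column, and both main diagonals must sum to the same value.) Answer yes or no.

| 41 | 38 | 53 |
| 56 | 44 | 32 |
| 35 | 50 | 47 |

Yes

Row 1: 41 + 38 + 53 = 132.
Row 2: 56 + 44 + 32 = 132.
Row 3: 35 + 50 + 47 = 132.
Column 1: 41 + 56 + 35 = 132.
Column 2: 38 + 44 + 50 = 132.
Column 3: 53 + 32 + 47 = 132.
Main diagonal: 41 + 44 + 47 = 132.
Anti-diagonal: 53 + 44 + 35 = 132.
All lines sum to 132.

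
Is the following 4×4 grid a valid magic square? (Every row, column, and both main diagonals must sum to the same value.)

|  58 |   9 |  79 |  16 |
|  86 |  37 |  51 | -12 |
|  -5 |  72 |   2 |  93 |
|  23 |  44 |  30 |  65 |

Row 1: 58 + 9 + 79 + 16 = 162.
Row 2: 86 + 37 + 51 + (-12) = 162.
Row 3: -5 + 72 + 2 + 93 = 162.
Row 4: 23 + 44 + 30 + 65 = 162.
Column 1: 58 + 86 + (-5) + 23 = 162.
Column 2: 9 + 37 + 72 + 44 = 162.
Column 3: 79 + 51 + 2 + 30 = 162.
Column 4: 16 + (-12) + 93 + 65 = 162.
Main diagonal: 58 + 37 + 2 + 65 = 162.
Anti-diagonal: 16 + 51 + 72 + 23 = 162.
All lines sum to 162.

Yes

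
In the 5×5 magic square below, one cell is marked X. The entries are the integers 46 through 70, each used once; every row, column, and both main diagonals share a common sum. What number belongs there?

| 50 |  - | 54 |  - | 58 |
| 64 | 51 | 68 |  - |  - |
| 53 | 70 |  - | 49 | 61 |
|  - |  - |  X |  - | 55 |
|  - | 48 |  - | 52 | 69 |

The entries are 46 through 70, which sum to 1450, so each line sums to 1450/5 = 290.
Row 3: 53 + 70 + 49 + 61 + ? = 290, so (3,3) = 57.
Using column 5: 58 + 61 + 55 + 69 + ? → (2,5) = 290 − 243 = 47.
The remaining cell in main diagonal is (4,4) = 290 − 227 = 63.
Row 2: 64 + 51 + 68 + 47 + ? = 290, so (2,4) = 60.
Column 4 needs 290; the known cells sum to 224, so (1,4) = 66.
Row 1 needs 290; the known cells sum to 228, so (1,2) = 62.
Using column 2: 62 + 51 + 70 + 48 + ? → (4,2) = 290 − 231 = 59.
From anti-diagonal, 290 − (58 + 60 + 57 + 59) gives (5,1) = 56.
From row 5, 290 − (56 + 48 + 52 + 69) gives (5,3) = 65.
Column 1 needs 290; the known cells sum to 223, so (4,1) = 67.
The remaining cell in column 3 is (4,3) = 290 − 244 = 46.

46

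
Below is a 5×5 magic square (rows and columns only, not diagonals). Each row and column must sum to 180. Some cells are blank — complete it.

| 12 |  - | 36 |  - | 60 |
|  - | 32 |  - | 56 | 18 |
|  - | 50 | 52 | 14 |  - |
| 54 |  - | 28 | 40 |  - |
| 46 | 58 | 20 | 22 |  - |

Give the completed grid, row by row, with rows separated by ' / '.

Row 5: 46 + 58 + 20 + 22 + ? = 180, so (5,5) = 34.
Column 3 must total 180; the given cells sum to 136, so (2,3) = 44.
Column 4 needs 180; the known cells sum to 132, so (1,4) = 48.
Row 1: 12 + 36 + 48 + 60 + ? = 180, so (1,2) = 24.
The remaining cell in row 2 is (2,1) = 180 − 150 = 30.
The remaining cell in column 1 is (3,1) = 180 − 142 = 38.
From column 2, 180 − (24 + 32 + 50 + 58) gives (4,2) = 16.
The remaining cell in row 3 is (3,5) = 180 − 154 = 26.
Row 4 must total 180; the given cells sum to 138, so (4,5) = 42.

12 24 36 48 60 / 30 32 44 56 18 / 38 50 52 14 26 / 54 16 28 40 42 / 46 58 20 22 34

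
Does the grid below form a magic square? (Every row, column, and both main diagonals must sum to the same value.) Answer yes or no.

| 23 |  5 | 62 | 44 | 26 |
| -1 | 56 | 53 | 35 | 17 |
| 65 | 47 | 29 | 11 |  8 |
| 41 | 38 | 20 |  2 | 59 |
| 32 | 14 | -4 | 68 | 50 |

Row 1: 23 + 5 + 62 + 44 + 26 = 160.
Row 2: -1 + 56 + 53 + 35 + 17 = 160.
Row 3: 65 + 47 + 29 + 11 + 8 = 160.
Row 4: 41 + 38 + 20 + 2 + 59 = 160.
Row 5: 32 + 14 + (-4) + 68 + 50 = 160.
Column 1: 23 + (-1) + 65 + 41 + 32 = 160.
Column 2: 5 + 56 + 47 + 38 + 14 = 160.
Column 3: 62 + 53 + 29 + 20 + (-4) = 160.
Column 4: 44 + 35 + 11 + 2 + 68 = 160.
Column 5: 26 + 17 + 8 + 59 + 50 = 160.
Main diagonal: 23 + 56 + 29 + 2 + 50 = 160.
Anti-diagonal: 26 + 35 + 29 + 38 + 32 = 160.
All lines sum to 160.

Yes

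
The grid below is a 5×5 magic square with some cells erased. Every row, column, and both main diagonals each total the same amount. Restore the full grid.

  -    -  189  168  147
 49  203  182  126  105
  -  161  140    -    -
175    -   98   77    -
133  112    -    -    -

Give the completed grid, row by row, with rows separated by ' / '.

Row 2 is already complete: 49 + 203 + 182 + 126 + 105 = 665, so that is the magic constant.
Column 3: 189 + 182 + 140 + 98 + ? = 665, so (5,3) = 56.
Using anti-diagonal: 147 + 126 + 140 + 133 + ? → (4,2) = 665 − 546 = 119.
Using row 4: 175 + 119 + 98 + 77 + ? → (4,5) = 665 − 469 = 196.
From column 2, 665 − (203 + 161 + 119 + 112) gives (1,2) = 70.
Row 1: 70 + 189 + 168 + 147 + ? = 665, so (1,1) = 91.
Column 1 must total 665; the given cells sum to 448, so (3,1) = 217.
From main diagonal, 665 − (91 + 203 + 140 + 77) gives (5,5) = 154.
Row 5: 133 + 112 + 56 + 154 + ? = 665, so (5,4) = 210.
Column 4 needs 665; the known cells sum to 581, so (3,4) = 84.
From column 5, 665 − (147 + 105 + 196 + 154) gives (3,5) = 63.

91 70 189 168 147 / 49 203 182 126 105 / 217 161 140 84 63 / 175 119 98 77 196 / 133 112 56 210 154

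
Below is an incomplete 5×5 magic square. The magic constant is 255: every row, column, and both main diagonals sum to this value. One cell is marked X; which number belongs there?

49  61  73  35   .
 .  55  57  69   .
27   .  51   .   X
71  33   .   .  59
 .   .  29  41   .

Using row 1: 49 + 61 + 73 + 35 + ? → (1,5) = 255 − 218 = 37.
Using column 3: 73 + 57 + 51 + 29 + ? → (4,3) = 255 − 210 = 45.
The remaining cell in anti-diagonal is (5,1) = 255 − 190 = 65.
Using row 4: 71 + 33 + 45 + 59 + ? → (4,4) = 255 − 208 = 47.
Column 1: 49 + 27 + 71 + 65 + ? = 255, so (2,1) = 43.
Column 4: 35 + 69 + 47 + 41 + ? = 255, so (3,4) = 63.
From main diagonal, 255 − (49 + 55 + 51 + 47) gives (5,5) = 53.
Row 2 must total 255; the given cells sum to 224, so (2,5) = 31.
Row 5 must total 255; the given cells sum to 188, so (5,2) = 67.
From column 2, 255 − (61 + 55 + 33 + 67) gives (3,2) = 39.
Column 5 must total 255; the given cells sum to 180, so (3,5) = 75.

75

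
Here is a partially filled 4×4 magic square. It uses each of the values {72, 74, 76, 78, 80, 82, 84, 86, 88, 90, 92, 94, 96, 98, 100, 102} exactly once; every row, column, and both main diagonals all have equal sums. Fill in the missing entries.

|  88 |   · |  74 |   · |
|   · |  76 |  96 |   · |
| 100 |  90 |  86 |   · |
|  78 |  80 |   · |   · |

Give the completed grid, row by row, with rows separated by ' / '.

The 16 entries sum to 1392, so each line sums to 1392/4 = 348.
Using row 3: 100 + 90 + 86 + ? → (3,4) = 348 − 276 = 72.
Column 1: 88 + 100 + 78 + ? = 348, so (2,1) = 82.
From column 2, 348 − (76 + 90 + 80) gives (1,2) = 102.
Column 3 must total 348; the given cells sum to 256, so (4,3) = 92.
The remaining cell in main diagonal is (4,4) = 348 − 250 = 98.
From anti-diagonal, 348 − (96 + 90 + 78) gives (1,4) = 84.
Row 2 needs 348; the known cells sum to 254, so (2,4) = 94.

88 102 74 84 / 82 76 96 94 / 100 90 86 72 / 78 80 92 98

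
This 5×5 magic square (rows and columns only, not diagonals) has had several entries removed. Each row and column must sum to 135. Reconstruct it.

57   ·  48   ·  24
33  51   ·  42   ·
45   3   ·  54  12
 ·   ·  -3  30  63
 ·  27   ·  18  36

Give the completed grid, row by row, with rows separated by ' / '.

Row 3 must total 135; the given cells sum to 114, so (3,3) = 21.
Column 4: 42 + 54 + 30 + 18 + ? = 135, so (1,4) = -9.
Column 5: 24 + 12 + 63 + 36 + ? = 135, so (2,5) = 0.
Row 1 needs 135; the known cells sum to 120, so (1,2) = 15.
Row 2: 33 + 51 + 42 + 0 + ? = 135, so (2,3) = 9.
The remaining cell in column 2 is (4,2) = 135 − 96 = 39.
Column 3 must total 135; the given cells sum to 75, so (5,3) = 60.
From row 4, 135 − (39 + (-3) + 30 + 63) gives (4,1) = 6.
Row 5: 27 + 60 + 18 + 36 + ? = 135, so (5,1) = -6.

57 15 48 -9 24 / 33 51 9 42 0 / 45 3 21 54 12 / 6 39 -3 30 63 / -6 27 60 18 36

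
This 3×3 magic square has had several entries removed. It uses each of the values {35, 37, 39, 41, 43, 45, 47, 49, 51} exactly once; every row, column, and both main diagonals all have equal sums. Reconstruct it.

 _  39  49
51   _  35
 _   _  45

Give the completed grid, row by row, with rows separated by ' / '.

41 39 49 / 51 43 35 / 37 47 45

The 9 entries sum to 387, so each line sums to 387/3 = 129.
The remaining cell in row 1 is (1,1) = 129 − 88 = 41.
Row 2 must total 129; the given cells sum to 86, so (2,2) = 43.
Column 1: 41 + 51 + ? = 129, so (3,1) = 37.
From column 2, 129 − (39 + 43) gives (3,2) = 47.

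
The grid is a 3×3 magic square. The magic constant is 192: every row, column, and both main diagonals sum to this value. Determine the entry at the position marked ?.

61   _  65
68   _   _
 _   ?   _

The remaining cell in row 1 is (1,2) = 192 − 126 = 66.
The remaining cell in column 1 is (3,1) = 192 − 129 = 63.
Anti-diagonal needs 192; the known cells sum to 128, so (2,2) = 64.
From row 2, 192 − (68 + 64) gives (2,3) = 60.
Column 2 needs 192; the known cells sum to 130, so (3,2) = 62.

62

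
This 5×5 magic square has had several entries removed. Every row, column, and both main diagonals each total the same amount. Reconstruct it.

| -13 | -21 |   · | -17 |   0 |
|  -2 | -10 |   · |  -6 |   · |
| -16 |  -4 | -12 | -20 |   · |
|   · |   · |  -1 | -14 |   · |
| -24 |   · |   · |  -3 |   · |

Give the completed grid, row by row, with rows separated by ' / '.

-13 -21 -9 -17 0 / -2 -10 -23 -6 -19 / -16 -4 -12 -20 -8 / -5 -18 -1 -14 -22 / -24 -7 -15 -3 -11

Column 4 is already complete: -17 + -6 + -20 + -14 + -3 = -60, so that is the magic constant.
The remaining cell in row 1 is (1,3) = -60 − (-51) = -9.
Using row 3: -16 + (-4) + (-12) + (-20) + ? → (3,5) = -60 − (-52) = -8.
Column 1: -13 + (-2) + (-16) + (-24) + ? = -60, so (4,1) = -5.
Using main diagonal: -13 + (-10) + (-12) + (-14) + ? → (5,5) = -60 − (-49) = -11.
From anti-diagonal, -60 − (0 + (-6) + (-12) + (-24)) gives (4,2) = -18.
Using row 4: -5 + (-18) + (-1) + (-14) + ? → (4,5) = -60 − (-38) = -22.
The remaining cell in column 2 is (5,2) = -60 − (-53) = -7.
Column 5: 0 + (-8) + (-22) + (-11) + ? = -60, so (2,5) = -19.
From row 2, -60 − (-2 + (-10) + (-6) + (-19)) gives (2,3) = -23.
Using row 5: -24 + (-7) + (-3) + (-11) + ? → (5,3) = -60 − (-45) = -15.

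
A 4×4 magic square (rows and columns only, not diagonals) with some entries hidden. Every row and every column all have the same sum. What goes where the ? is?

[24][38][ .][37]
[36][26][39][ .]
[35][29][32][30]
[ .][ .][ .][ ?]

Row 3 is complete and sums to 126; that is the magic constant.
Using row 1: 24 + 38 + 37 + ? → (1,3) = 126 − 99 = 27.
Row 2 needs 126; the known cells sum to 101, so (2,4) = 25.
Using column 1: 24 + 36 + 35 + ? → (4,1) = 126 − 95 = 31.
Column 2 needs 126; the known cells sum to 93, so (4,2) = 33.
The remaining cell in column 3 is (4,3) = 126 − 98 = 28.
From column 4, 126 − (37 + 25 + 30) gives (4,4) = 34.

34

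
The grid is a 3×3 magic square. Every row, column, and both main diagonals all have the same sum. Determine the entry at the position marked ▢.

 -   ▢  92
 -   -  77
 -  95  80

Column 3 is complete and sums to 249; that is the magic constant.
Row 3: 95 + 80 + ? = 249, so (3,1) = 74.
Anti-diagonal needs 249; the known cells sum to 166, so (2,2) = 83.
Row 2: 83 + 77 + ? = 249, so (2,1) = 89.
Using column 1: 89 + 74 + ? → (1,1) = 249 − 163 = 86.
Column 2 must total 249; the given cells sum to 178, so (1,2) = 71.

71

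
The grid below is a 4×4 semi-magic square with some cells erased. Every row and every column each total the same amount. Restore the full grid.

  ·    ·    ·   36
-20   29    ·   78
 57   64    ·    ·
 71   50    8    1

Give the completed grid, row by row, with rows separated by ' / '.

22 -13 85 36 / -20 29 43 78 / 57 64 -6 15 / 71 50 8 1

Row 4 is already complete: 71 + 50 + 8 + 1 = 130, so that is the magic constant.
The remaining cell in row 2 is (2,3) = 130 − 87 = 43.
Column 1: -20 + 57 + 71 + ? = 130, so (1,1) = 22.
The remaining cell in column 2 is (1,2) = 130 − 143 = -13.
The remaining cell in column 4 is (3,4) = 130 − 115 = 15.
Row 1: 22 + (-13) + 36 + ? = 130, so (1,3) = 85.
The remaining cell in row 3 is (3,3) = 130 − 136 = -6.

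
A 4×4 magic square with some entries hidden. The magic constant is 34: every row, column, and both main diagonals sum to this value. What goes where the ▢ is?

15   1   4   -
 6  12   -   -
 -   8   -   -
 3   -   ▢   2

From row 1, 34 − (15 + 1 + 4) gives (1,4) = 14.
Column 1 must total 34; the given cells sum to 24, so (3,1) = 10.
Column 2 needs 34; the known cells sum to 21, so (4,2) = 13.
The remaining cell in main diagonal is (3,3) = 34 − 29 = 5.
From anti-diagonal, 34 − (14 + 8 + 3) gives (2,3) = 9.
Using row 2: 6 + 12 + 9 + ? → (2,4) = 34 − 27 = 7.
Row 3 needs 34; the known cells sum to 23, so (3,4) = 11.
From row 4, 34 − (3 + 13 + 2) gives (4,3) = 16.

16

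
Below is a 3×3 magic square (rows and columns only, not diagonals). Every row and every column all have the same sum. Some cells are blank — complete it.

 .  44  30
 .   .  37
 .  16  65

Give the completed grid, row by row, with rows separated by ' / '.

Column 3 is already complete: 30 + 37 + 65 = 132, so that is the magic constant.
Row 1 needs 132; the known cells sum to 74, so (1,1) = 58.
Using row 3: 16 + 65 + ? → (3,1) = 132 − 81 = 51.
The remaining cell in column 1 is (2,1) = 132 − 109 = 23.
Column 2 needs 132; the known cells sum to 60, so (2,2) = 72.

58 44 30 / 23 72 37 / 51 16 65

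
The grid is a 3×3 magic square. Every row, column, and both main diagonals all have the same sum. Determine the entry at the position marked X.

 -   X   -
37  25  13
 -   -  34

Row 2 is complete and sums to 75; that is the magic constant.
Column 3 must total 75; the given cells sum to 47, so (1,3) = 28.
Main diagonal must total 75; the given cells sum to 59, so (1,1) = 16.
Using anti-diagonal: 28 + 25 + ? → (3,1) = 75 − 53 = 22.
Using row 1: 16 + 28 + ? → (1,2) = 75 − 44 = 31.

31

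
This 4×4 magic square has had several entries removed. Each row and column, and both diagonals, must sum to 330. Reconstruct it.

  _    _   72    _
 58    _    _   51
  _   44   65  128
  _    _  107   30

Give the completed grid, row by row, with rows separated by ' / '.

100 37 72 121 / 58 135 86 51 / 93 44 65 128 / 79 114 107 30

Row 3 needs 330; the known cells sum to 237, so (3,1) = 93.
Column 3 must total 330; the given cells sum to 244, so (2,3) = 86.
Column 4: 51 + 128 + 30 + ? = 330, so (1,4) = 121.
Anti-diagonal needs 330; the known cells sum to 251, so (4,1) = 79.
Row 2 needs 330; the known cells sum to 195, so (2,2) = 135.
The remaining cell in row 4 is (4,2) = 330 − 216 = 114.
Column 1: 58 + 93 + 79 + ? = 330, so (1,1) = 100.
Using column 2: 135 + 44 + 114 + ? → (1,2) = 330 − 293 = 37.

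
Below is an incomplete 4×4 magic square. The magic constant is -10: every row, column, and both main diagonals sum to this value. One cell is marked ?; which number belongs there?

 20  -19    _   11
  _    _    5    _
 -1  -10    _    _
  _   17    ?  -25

Row 1 needs -10; the known cells sum to 12, so (1,3) = -22.
Column 2: -19 + (-10) + 17 + ? = -10, so (2,2) = 2.
Main diagonal needs -10; the known cells sum to -3, so (3,3) = -7.
From anti-diagonal, -10 − (11 + 5 + (-10)) gives (4,1) = -16.
From row 3, -10 − (-1 + (-10) + (-7)) gives (3,4) = 8.
Row 4 needs -10; the known cells sum to -24, so (4,3) = 14.

14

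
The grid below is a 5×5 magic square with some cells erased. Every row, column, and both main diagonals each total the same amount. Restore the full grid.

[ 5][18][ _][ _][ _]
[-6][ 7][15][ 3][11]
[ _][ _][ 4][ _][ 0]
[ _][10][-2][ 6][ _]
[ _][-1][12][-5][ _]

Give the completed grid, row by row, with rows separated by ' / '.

Row 2 is already complete: -6 + 7 + 15 + 3 + 11 = 30, so that is the magic constant.
Column 2: 18 + 7 + 10 + (-1) + ? = 30, so (3,2) = -4.
Column 3: 15 + 4 + (-2) + 12 + ? = 30, so (1,3) = 1.
The remaining cell in main diagonal is (5,5) = 30 − 22 = 8.
Row 5 needs 30; the known cells sum to 14, so (5,1) = 16.
The remaining cell in anti-diagonal is (1,5) = 30 − 33 = -3.
Row 1 needs 30; the known cells sum to 21, so (1,4) = 9.
Column 4 needs 30; the known cells sum to 13, so (3,4) = 17.
From column 5, 30 − (-3 + 11 + 0 + 8) gives (4,5) = 14.
Using row 3: -4 + 4 + 17 + 0 + ? → (3,1) = 30 − 17 = 13.
Row 4 must total 30; the given cells sum to 28, so (4,1) = 2.

5 18 1 9 -3 / -6 7 15 3 11 / 13 -4 4 17 0 / 2 10 -2 6 14 / 16 -1 12 -5 8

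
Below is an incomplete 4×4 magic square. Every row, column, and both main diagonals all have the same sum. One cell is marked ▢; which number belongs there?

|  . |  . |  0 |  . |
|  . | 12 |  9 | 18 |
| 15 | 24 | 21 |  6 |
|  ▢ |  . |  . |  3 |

Row 3 is complete and sums to 66; that is the magic constant.
Row 2 must total 66; the given cells sum to 39, so (2,1) = 27.
Column 3 must total 66; the given cells sum to 30, so (4,3) = 36.
Column 4 must total 66; the given cells sum to 27, so (1,4) = 39.
The remaining cell in main diagonal is (1,1) = 66 − 36 = 30.
From anti-diagonal, 66 − (39 + 9 + 24) gives (4,1) = -6.

-6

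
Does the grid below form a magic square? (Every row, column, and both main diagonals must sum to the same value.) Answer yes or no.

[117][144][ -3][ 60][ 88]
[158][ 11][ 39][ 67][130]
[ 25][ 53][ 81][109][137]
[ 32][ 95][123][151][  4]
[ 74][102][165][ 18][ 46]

No — row 1 sums to 406 but row 3 sums to 405.

Row 1: 117 + 144 + (-3) + 60 + 88 = 406.
Row 2: 158 + 11 + 39 + 67 + 130 = 405.
Row 3: 25 + 53 + 81 + 109 + 137 = 405.
Row 4: 32 + 95 + 123 + 151 + 4 = 405.
Row 5: 74 + 102 + 165 + 18 + 46 = 405.
Column 1: 117 + 158 + 25 + 32 + 74 = 406.
Column 2: 144 + 11 + 53 + 95 + 102 = 405.
Column 3: -3 + 39 + 81 + 123 + 165 = 405.
Column 4: 60 + 67 + 109 + 151 + 18 = 405.
Column 5: 88 + 130 + 137 + 4 + 46 = 405.
Main diagonal: 117 + 11 + 81 + 151 + 46 = 406.
Anti-diagonal: 88 + 67 + 81 + 95 + 74 = 405.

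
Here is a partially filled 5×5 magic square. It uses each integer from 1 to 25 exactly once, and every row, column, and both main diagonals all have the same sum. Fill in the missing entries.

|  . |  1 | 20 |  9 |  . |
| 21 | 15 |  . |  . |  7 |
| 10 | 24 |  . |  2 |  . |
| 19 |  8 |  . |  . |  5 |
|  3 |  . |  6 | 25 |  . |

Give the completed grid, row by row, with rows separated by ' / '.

The entries are 1 through 25, which sum to 325, so each line sums to 325/5 = 65.
Column 1: 21 + 10 + 19 + 3 + ? = 65, so (1,1) = 12.
The remaining cell in column 2 is (5,2) = 65 − 48 = 17.
Using row 1: 12 + 1 + 20 + 9 + ? → (1,5) = 65 − 42 = 23.
Row 5 must total 65; the given cells sum to 51, so (5,5) = 14.
Using column 5: 23 + 7 + 5 + 14 + ? → (3,5) = 65 − 49 = 16.
Row 3 needs 65; the known cells sum to 52, so (3,3) = 13.
Using main diagonal: 12 + 15 + 13 + 14 + ? → (4,4) = 65 − 54 = 11.
From anti-diagonal, 65 − (23 + 13 + 8 + 3) gives (2,4) = 18.
Row 2 must total 65; the given cells sum to 61, so (2,3) = 4.
From row 4, 65 − (19 + 8 + 11 + 5) gives (4,3) = 22.

12 1 20 9 23 / 21 15 4 18 7 / 10 24 13 2 16 / 19 8 22 11 5 / 3 17 6 25 14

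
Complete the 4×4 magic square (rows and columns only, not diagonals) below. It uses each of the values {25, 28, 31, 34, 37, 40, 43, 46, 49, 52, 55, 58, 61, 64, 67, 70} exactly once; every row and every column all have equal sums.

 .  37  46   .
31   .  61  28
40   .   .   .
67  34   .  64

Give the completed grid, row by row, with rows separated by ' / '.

52 37 46 55 / 31 70 61 28 / 40 49 58 43 / 67 34 25 64

The 16 entries sum to 760, so each line sums to 760/4 = 190.
Row 2 needs 190; the known cells sum to 120, so (2,2) = 70.
Using row 4: 67 + 34 + 64 + ? → (4,3) = 190 − 165 = 25.
Column 1 must total 190; the given cells sum to 138, so (1,1) = 52.
Column 2 must total 190; the given cells sum to 141, so (3,2) = 49.
The remaining cell in column 3 is (3,3) = 190 − 132 = 58.
The remaining cell in row 1 is (1,4) = 190 − 135 = 55.
Using row 3: 40 + 49 + 58 + ? → (3,4) = 190 − 147 = 43.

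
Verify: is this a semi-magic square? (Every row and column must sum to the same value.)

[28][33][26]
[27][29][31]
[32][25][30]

Yes

Row 1: 28 + 33 + 26 = 87.
Row 2: 27 + 29 + 31 = 87.
Row 3: 32 + 25 + 30 = 87.
Column 1: 28 + 27 + 32 = 87.
Column 2: 33 + 29 + 25 = 87.
Column 3: 26 + 31 + 30 = 87.
All lines sum to 87.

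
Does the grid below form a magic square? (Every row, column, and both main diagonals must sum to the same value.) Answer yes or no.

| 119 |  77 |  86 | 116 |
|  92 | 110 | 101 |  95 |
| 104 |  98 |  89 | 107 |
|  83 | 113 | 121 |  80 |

No — column 2 sums to 398 but row 4 sums to 397.

Row 1: 119 + 77 + 86 + 116 = 398.
Row 2: 92 + 110 + 101 + 95 = 398.
Row 3: 104 + 98 + 89 + 107 = 398.
Row 4: 83 + 113 + 121 + 80 = 397.
Column 1: 119 + 92 + 104 + 83 = 398.
Column 2: 77 + 110 + 98 + 113 = 398.
Column 3: 86 + 101 + 89 + 121 = 397.
Column 4: 116 + 95 + 107 + 80 = 398.
Main diagonal: 119 + 110 + 89 + 80 = 398.
Anti-diagonal: 116 + 101 + 98 + 83 = 398.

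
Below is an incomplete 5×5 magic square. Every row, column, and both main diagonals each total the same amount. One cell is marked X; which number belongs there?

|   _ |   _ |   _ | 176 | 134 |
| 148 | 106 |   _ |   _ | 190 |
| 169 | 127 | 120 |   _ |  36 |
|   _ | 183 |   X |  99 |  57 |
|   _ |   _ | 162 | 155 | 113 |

Column 5 is complete and sums to 530; that is the magic constant.
Using row 3: 169 + 127 + 120 + 36 + ? → (3,4) = 530 − 452 = 78.
From column 4, 530 − (176 + 78 + 99 + 155) gives (2,4) = 22.
Main diagonal needs 530; the known cells sum to 438, so (1,1) = 92.
Anti-diagonal: 134 + 22 + 120 + 183 + ? = 530, so (5,1) = 71.
Row 2 must total 530; the given cells sum to 466, so (2,3) = 64.
Using row 5: 71 + 162 + 155 + 113 + ? → (5,2) = 530 − 501 = 29.
Using column 1: 92 + 148 + 169 + 71 + ? → (4,1) = 530 − 480 = 50.
Using column 2: 106 + 127 + 183 + 29 + ? → (1,2) = 530 − 445 = 85.
Row 1 must total 530; the given cells sum to 487, so (1,3) = 43.
Row 4: 50 + 183 + 99 + 57 + ? = 530, so (4,3) = 141.

141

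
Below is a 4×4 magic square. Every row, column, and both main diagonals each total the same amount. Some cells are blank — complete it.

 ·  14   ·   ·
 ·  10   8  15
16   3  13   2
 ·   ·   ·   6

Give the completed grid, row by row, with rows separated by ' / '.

5 14 4 11 / 1 10 8 15 / 16 3 13 2 / 12 7 9 6

Row 3 is already complete: 16 + 3 + 13 + 2 = 34, so that is the magic constant.
Row 2 needs 34; the known cells sum to 33, so (2,1) = 1.
Column 2 must total 34; the given cells sum to 27, so (4,2) = 7.
Column 4: 15 + 2 + 6 + ? = 34, so (1,4) = 11.
Main diagonal needs 34; the known cells sum to 29, so (1,1) = 5.
From anti-diagonal, 34 − (11 + 8 + 3) gives (4,1) = 12.
The remaining cell in row 1 is (1,3) = 34 − 30 = 4.
Row 4 must total 34; the given cells sum to 25, so (4,3) = 9.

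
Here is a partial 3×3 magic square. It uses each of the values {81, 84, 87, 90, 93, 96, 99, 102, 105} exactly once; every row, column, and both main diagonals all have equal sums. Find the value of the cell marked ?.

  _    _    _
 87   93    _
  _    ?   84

The 9 entries sum to 837, so each line sums to 837/3 = 279.
The remaining cell in row 2 is (2,3) = 279 − 180 = 99.
Column 3 needs 279; the known cells sum to 183, so (1,3) = 96.
Main diagonal: 93 + 84 + ? = 279, so (1,1) = 102.
The remaining cell in anti-diagonal is (3,1) = 279 − 189 = 90.
Row 1 must total 279; the given cells sum to 198, so (1,2) = 81.
Row 3 needs 279; the known cells sum to 174, so (3,2) = 105.

105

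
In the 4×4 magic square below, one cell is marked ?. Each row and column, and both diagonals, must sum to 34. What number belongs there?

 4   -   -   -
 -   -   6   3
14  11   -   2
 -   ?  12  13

8

Using row 3: 14 + 11 + 2 + ? → (3,3) = 34 − 27 = 7.
Column 3 must total 34; the given cells sum to 25, so (1,3) = 9.
Column 4 needs 34; the known cells sum to 18, so (1,4) = 16.
The remaining cell in main diagonal is (2,2) = 34 − 24 = 10.
From anti-diagonal, 34 − (16 + 6 + 11) gives (4,1) = 1.
The remaining cell in row 1 is (1,2) = 34 − 29 = 5.
Row 2 needs 34; the known cells sum to 19, so (2,1) = 15.
Row 4 must total 34; the given cells sum to 26, so (4,2) = 8.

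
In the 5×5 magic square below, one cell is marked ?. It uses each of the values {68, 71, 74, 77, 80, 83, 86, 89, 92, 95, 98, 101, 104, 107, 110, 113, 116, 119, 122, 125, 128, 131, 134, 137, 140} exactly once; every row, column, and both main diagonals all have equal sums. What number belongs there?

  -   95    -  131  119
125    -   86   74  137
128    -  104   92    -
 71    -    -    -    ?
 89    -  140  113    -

83

The 25 entries sum to 2600, so each line sums to 2600/5 = 520.
Row 2 must total 520; the given cells sum to 422, so (2,2) = 98.
Using column 1: 125 + 128 + 71 + 89 + ? → (1,1) = 520 − 413 = 107.
The remaining cell in column 4 is (4,4) = 520 − 410 = 110.
Main diagonal must total 520; the given cells sum to 419, so (5,5) = 101.
From anti-diagonal, 520 − (119 + 74 + 104 + 89) gives (4,2) = 134.
Row 1 needs 520; the known cells sum to 452, so (1,3) = 68.
Row 5 needs 520; the known cells sum to 443, so (5,2) = 77.
Column 2 needs 520; the known cells sum to 404, so (3,2) = 116.
Using column 3: 68 + 86 + 104 + 140 + ? → (4,3) = 520 − 398 = 122.
Row 3 must total 520; the given cells sum to 440, so (3,5) = 80.
Using row 4: 71 + 134 + 122 + 110 + ? → (4,5) = 520 − 437 = 83.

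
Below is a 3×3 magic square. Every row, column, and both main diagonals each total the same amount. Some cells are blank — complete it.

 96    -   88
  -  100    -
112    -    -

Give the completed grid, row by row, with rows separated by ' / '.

Anti-diagonal is already complete: 88 + 100 + 112 = 300, so that is the magic constant.
Row 1 needs 300; the known cells sum to 184, so (1,2) = 116.
Using column 1: 96 + 112 + ? → (2,1) = 300 − 208 = 92.
From column 2, 300 − (116 + 100) gives (3,2) = 84.
From main diagonal, 300 − (96 + 100) gives (3,3) = 104.
Row 2 must total 300; the given cells sum to 192, so (2,3) = 108.

96 116 88 / 92 100 108 / 112 84 104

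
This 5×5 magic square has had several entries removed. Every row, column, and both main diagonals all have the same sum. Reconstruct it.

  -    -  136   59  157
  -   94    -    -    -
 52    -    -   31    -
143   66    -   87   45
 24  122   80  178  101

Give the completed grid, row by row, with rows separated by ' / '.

115 38 136 59 157 / 171 94 17 150 73 / 52 185 108 31 129 / 143 66 164 87 45 / 24 122 80 178 101

Row 5 is already complete: 24 + 122 + 80 + 178 + 101 = 505, so that is the magic constant.
Row 4: 143 + 66 + 87 + 45 + ? = 505, so (4,3) = 164.
Column 4 must total 505; the given cells sum to 355, so (2,4) = 150.
The remaining cell in anti-diagonal is (3,3) = 505 − 397 = 108.
Using column 3: 136 + 108 + 164 + 80 + ? → (2,3) = 505 − 488 = 17.
From main diagonal, 505 − (94 + 108 + 87 + 101) gives (1,1) = 115.
Row 1: 115 + 136 + 59 + 157 + ? = 505, so (1,2) = 38.
Column 1: 115 + 52 + 143 + 24 + ? = 505, so (2,1) = 171.
Column 2 needs 505; the known cells sum to 320, so (3,2) = 185.
Row 2 needs 505; the known cells sum to 432, so (2,5) = 73.
Row 3 must total 505; the given cells sum to 376, so (3,5) = 129.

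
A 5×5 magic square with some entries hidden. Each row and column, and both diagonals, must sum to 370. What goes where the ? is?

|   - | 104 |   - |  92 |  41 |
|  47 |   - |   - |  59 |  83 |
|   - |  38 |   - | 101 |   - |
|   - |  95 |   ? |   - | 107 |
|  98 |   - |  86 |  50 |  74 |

44

Row 5 must total 370; the given cells sum to 308, so (5,2) = 62.
Column 2 must total 370; the given cells sum to 299, so (2,2) = 71.
From column 4, 370 − (92 + 59 + 101 + 50) gives (4,4) = 68.
Column 5: 41 + 83 + 107 + 74 + ? = 370, so (3,5) = 65.
Anti-diagonal must total 370; the given cells sum to 293, so (3,3) = 77.
Row 2 must total 370; the given cells sum to 260, so (2,3) = 110.
From row 3, 370 − (38 + 77 + 101 + 65) gives (3,1) = 89.
The remaining cell in main diagonal is (1,1) = 370 − 290 = 80.
The remaining cell in row 1 is (1,3) = 370 − 317 = 53.
The remaining cell in column 1 is (4,1) = 370 − 314 = 56.
Using column 3: 53 + 110 + 77 + 86 + ? → (4,3) = 370 − 326 = 44.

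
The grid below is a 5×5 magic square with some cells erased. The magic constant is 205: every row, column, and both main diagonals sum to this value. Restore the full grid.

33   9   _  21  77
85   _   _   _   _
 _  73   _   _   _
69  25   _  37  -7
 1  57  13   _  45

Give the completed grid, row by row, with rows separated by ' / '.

33 9 65 21 77 / 85 41 -3 53 29 / 17 73 49 5 61 / 69 25 81 37 -7 / 1 57 13 89 45

From row 1, 205 − (33 + 9 + 21 + 77) gives (1,3) = 65.
Row 4 needs 205; the known cells sum to 124, so (4,3) = 81.
Row 5 needs 205; the known cells sum to 116, so (5,4) = 89.
Column 1: 33 + 85 + 69 + 1 + ? = 205, so (3,1) = 17.
Column 2 needs 205; the known cells sum to 164, so (2,2) = 41.
From main diagonal, 205 − (33 + 41 + 37 + 45) gives (3,3) = 49.
Anti-diagonal: 77 + 49 + 25 + 1 + ? = 205, so (2,4) = 53.
Column 3 must total 205; the given cells sum to 208, so (2,3) = -3.
Column 4 must total 205; the given cells sum to 200, so (3,4) = 5.
The remaining cell in row 2 is (2,5) = 205 − 176 = 29.
Row 3 needs 205; the known cells sum to 144, so (3,5) = 61.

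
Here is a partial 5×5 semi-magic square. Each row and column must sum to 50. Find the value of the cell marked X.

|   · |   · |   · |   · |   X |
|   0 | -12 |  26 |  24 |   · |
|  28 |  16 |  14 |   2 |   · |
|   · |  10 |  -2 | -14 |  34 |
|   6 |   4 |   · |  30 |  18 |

-4

The remaining cell in row 2 is (2,5) = 50 − 38 = 12.
Row 3 needs 50; the known cells sum to 60, so (3,5) = -10.
Row 4 needs 50; the known cells sum to 28, so (4,1) = 22.
Row 5 must total 50; the given cells sum to 58, so (5,3) = -8.
Column 1: 0 + 28 + 22 + 6 + ? = 50, so (1,1) = -6.
From column 2, 50 − (-12 + 16 + 10 + 4) gives (1,2) = 32.
Column 3: 26 + 14 + (-2) + (-8) + ? = 50, so (1,3) = 20.
Column 4: 24 + 2 + (-14) + 30 + ? = 50, so (1,4) = 8.
Column 5: 12 + (-10) + 34 + 18 + ? = 50, so (1,5) = -4.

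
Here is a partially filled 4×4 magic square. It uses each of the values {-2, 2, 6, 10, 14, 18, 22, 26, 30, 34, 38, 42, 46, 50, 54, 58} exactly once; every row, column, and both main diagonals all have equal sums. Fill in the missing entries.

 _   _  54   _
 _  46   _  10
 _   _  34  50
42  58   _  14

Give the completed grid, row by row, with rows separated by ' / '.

The 16 entries sum to 448, so each line sums to 448/4 = 112.
Using row 4: 42 + 58 + 14 + ? → (4,3) = 112 − 114 = -2.
Column 3 must total 112; the given cells sum to 86, so (2,3) = 26.
Column 4 must total 112; the given cells sum to 74, so (1,4) = 38.
Main diagonal needs 112; the known cells sum to 94, so (1,1) = 18.
Anti-diagonal: 38 + 26 + 42 + ? = 112, so (3,2) = 6.
Row 1 must total 112; the given cells sum to 110, so (1,2) = 2.
Row 2 needs 112; the known cells sum to 82, so (2,1) = 30.
From row 3, 112 − (6 + 34 + 50) gives (3,1) = 22.

18 2 54 38 / 30 46 26 10 / 22 6 34 50 / 42 58 -2 14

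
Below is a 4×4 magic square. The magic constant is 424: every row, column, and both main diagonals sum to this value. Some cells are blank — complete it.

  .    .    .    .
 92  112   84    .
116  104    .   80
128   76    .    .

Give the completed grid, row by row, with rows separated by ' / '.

88 132 96 108 / 92 112 84 136 / 116 104 124 80 / 128 76 120 100

Using row 2: 92 + 112 + 84 + ? → (2,4) = 424 − 288 = 136.
Using row 3: 116 + 104 + 80 + ? → (3,3) = 424 − 300 = 124.
From column 1, 424 − (92 + 116 + 128) gives (1,1) = 88.
The remaining cell in column 2 is (1,2) = 424 − 292 = 132.
Main diagonal needs 424; the known cells sum to 324, so (4,4) = 100.
The remaining cell in anti-diagonal is (1,4) = 424 − 316 = 108.
The remaining cell in row 1 is (1,3) = 424 − 328 = 96.
The remaining cell in row 4 is (4,3) = 424 − 304 = 120.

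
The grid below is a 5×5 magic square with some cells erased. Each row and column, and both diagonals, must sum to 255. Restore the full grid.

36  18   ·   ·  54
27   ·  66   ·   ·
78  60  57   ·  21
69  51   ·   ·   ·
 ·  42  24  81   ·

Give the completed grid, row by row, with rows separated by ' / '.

Row 3 must total 255; the given cells sum to 216, so (3,4) = 39.
From column 1, 255 − (36 + 27 + 78 + 69) gives (5,1) = 45.
From column 2, 255 − (18 + 60 + 51 + 42) gives (2,2) = 84.
Using anti-diagonal: 54 + 57 + 51 + 45 + ? → (2,4) = 255 − 207 = 48.
Row 2 needs 255; the known cells sum to 225, so (2,5) = 30.
Using row 5: 45 + 42 + 24 + 81 + ? → (5,5) = 255 − 192 = 63.
Using column 5: 54 + 30 + 21 + 63 + ? → (4,5) = 255 − 168 = 87.
Main diagonal: 36 + 84 + 57 + 63 + ? = 255, so (4,4) = 15.
Row 4: 69 + 51 + 15 + 87 + ? = 255, so (4,3) = 33.
Column 3: 66 + 57 + 33 + 24 + ? = 255, so (1,3) = 75.
From column 4, 255 − (48 + 39 + 15 + 81) gives (1,4) = 72.

36 18 75 72 54 / 27 84 66 48 30 / 78 60 57 39 21 / 69 51 33 15 87 / 45 42 24 81 63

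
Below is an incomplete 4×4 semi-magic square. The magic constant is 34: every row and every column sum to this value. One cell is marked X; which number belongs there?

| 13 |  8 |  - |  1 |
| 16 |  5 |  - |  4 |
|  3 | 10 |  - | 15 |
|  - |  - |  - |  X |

Row 1 must total 34; the given cells sum to 22, so (1,3) = 12.
Using row 2: 16 + 5 + 4 + ? → (2,3) = 34 − 25 = 9.
Using row 3: 3 + 10 + 15 + ? → (3,3) = 34 − 28 = 6.
Column 1: 13 + 16 + 3 + ? = 34, so (4,1) = 2.
The remaining cell in column 2 is (4,2) = 34 − 23 = 11.
The remaining cell in column 3 is (4,3) = 34 − 27 = 7.
The remaining cell in column 4 is (4,4) = 34 − 20 = 14.

14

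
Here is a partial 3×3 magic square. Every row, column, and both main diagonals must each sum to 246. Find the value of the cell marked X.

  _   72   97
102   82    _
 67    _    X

Row 1 must total 246; the given cells sum to 169, so (1,1) = 77.
The remaining cell in row 2 is (2,3) = 246 − 184 = 62.
The remaining cell in column 2 is (3,2) = 246 − 154 = 92.
The remaining cell in column 3 is (3,3) = 246 − 159 = 87.

87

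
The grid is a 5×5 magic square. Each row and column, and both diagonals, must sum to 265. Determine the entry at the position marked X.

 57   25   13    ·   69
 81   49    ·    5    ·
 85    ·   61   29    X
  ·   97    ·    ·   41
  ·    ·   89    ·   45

17

Row 1: 57 + 25 + 13 + 69 + ? = 265, so (1,4) = 101.
Using main diagonal: 57 + 49 + 61 + 45 + ? → (4,4) = 265 − 212 = 53.
Using anti-diagonal: 69 + 5 + 61 + 97 + ? → (5,1) = 265 − 232 = 33.
The remaining cell in column 1 is (4,1) = 265 − 256 = 9.
Column 4 must total 265; the given cells sum to 188, so (5,4) = 77.
From row 4, 265 − (9 + 97 + 53 + 41) gives (4,3) = 65.
From row 5, 265 − (33 + 89 + 77 + 45) gives (5,2) = 21.
Column 2 needs 265; the known cells sum to 192, so (3,2) = 73.
Column 3 must total 265; the given cells sum to 228, so (2,3) = 37.
Using row 2: 81 + 49 + 37 + 5 + ? → (2,5) = 265 − 172 = 93.
Row 3 needs 265; the known cells sum to 248, so (3,5) = 17.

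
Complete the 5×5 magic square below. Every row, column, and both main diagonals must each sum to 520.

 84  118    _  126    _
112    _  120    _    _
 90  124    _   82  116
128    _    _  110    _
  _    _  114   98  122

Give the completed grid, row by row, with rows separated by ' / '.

Row 3: 90 + 124 + 82 + 116 + ? = 520, so (3,3) = 108.
Using column 1: 84 + 112 + 90 + 128 + ? → (5,1) = 520 − 414 = 106.
Column 4 needs 520; the known cells sum to 416, so (2,4) = 104.
Main diagonal must total 520; the given cells sum to 424, so (2,2) = 96.
Row 2 needs 520; the known cells sum to 432, so (2,5) = 88.
Row 5: 106 + 114 + 98 + 122 + ? = 520, so (5,2) = 80.
Column 2: 118 + 96 + 124 + 80 + ? = 520, so (4,2) = 102.
Anti-diagonal must total 520; the given cells sum to 420, so (1,5) = 100.
Row 1 needs 520; the known cells sum to 428, so (1,3) = 92.
Using column 3: 92 + 120 + 108 + 114 + ? → (4,3) = 520 − 434 = 86.
Using column 5: 100 + 88 + 116 + 122 + ? → (4,5) = 520 − 426 = 94.

84 118 92 126 100 / 112 96 120 104 88 / 90 124 108 82 116 / 128 102 86 110 94 / 106 80 114 98 122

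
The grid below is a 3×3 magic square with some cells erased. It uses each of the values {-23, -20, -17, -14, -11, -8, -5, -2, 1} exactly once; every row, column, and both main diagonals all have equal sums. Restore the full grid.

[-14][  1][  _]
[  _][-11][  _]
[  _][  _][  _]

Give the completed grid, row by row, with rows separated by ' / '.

-14 1 -20 / -17 -11 -5 / -2 -23 -8

The 9 entries sum to -99, so each line sums to -99/3 = -33.
From row 1, -33 − (-14 + 1) gives (1,3) = -20.
Column 2 needs -33; the known cells sum to -10, so (3,2) = -23.
Main diagonal needs -33; the known cells sum to -25, so (3,3) = -8.
From anti-diagonal, -33 − (-20 + (-11)) gives (3,1) = -2.
Column 1: -14 + (-2) + ? = -33, so (2,1) = -17.
From column 3, -33 − (-20 + (-8)) gives (2,3) = -5.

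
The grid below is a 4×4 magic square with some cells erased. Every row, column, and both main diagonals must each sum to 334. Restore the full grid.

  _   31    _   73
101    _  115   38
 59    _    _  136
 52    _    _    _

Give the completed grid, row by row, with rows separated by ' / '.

Row 2 needs 334; the known cells sum to 254, so (2,2) = 80.
Column 1: 101 + 59 + 52 + ? = 334, so (1,1) = 122.
Column 4 must total 334; the given cells sum to 247, so (4,4) = 87.
Using main diagonal: 122 + 80 + 87 + ? → (3,3) = 334 − 289 = 45.
Using anti-diagonal: 73 + 115 + 52 + ? → (3,2) = 334 − 240 = 94.
Using row 1: 122 + 31 + 73 + ? → (1,3) = 334 − 226 = 108.
Column 2 must total 334; the given cells sum to 205, so (4,2) = 129.
Column 3 must total 334; the given cells sum to 268, so (4,3) = 66.

122 31 108 73 / 101 80 115 38 / 59 94 45 136 / 52 129 66 87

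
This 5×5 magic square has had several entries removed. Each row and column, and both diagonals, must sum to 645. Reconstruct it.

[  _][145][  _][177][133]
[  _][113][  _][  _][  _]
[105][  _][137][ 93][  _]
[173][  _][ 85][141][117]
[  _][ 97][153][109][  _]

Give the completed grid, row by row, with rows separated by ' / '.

The remaining cell in row 4 is (4,2) = 645 − 516 = 129.
The remaining cell in column 2 is (3,2) = 645 − 484 = 161.
Column 4 must total 645; the given cells sum to 520, so (2,4) = 125.
Anti-diagonal must total 645; the given cells sum to 524, so (5,1) = 121.
From row 3, 645 − (105 + 161 + 137 + 93) gives (3,5) = 149.
The remaining cell in row 5 is (5,5) = 645 − 480 = 165.
Column 5 must total 645; the given cells sum to 564, so (2,5) = 81.
The remaining cell in main diagonal is (1,1) = 645 − 556 = 89.
Row 1 must total 645; the given cells sum to 544, so (1,3) = 101.
From column 1, 645 − (89 + 105 + 173 + 121) gives (2,1) = 157.
Column 3 must total 645; the given cells sum to 476, so (2,3) = 169.

89 145 101 177 133 / 157 113 169 125 81 / 105 161 137 93 149 / 173 129 85 141 117 / 121 97 153 109 165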